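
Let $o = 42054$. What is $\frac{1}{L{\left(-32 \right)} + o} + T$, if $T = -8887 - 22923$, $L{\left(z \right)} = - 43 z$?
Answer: $- \frac{1381508299}{43430} \approx -31810.0$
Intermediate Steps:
$T = -31810$ ($T = -8887 - 22923 = -31810$)
$\frac{1}{L{\left(-32 \right)} + o} + T = \frac{1}{\left(-43\right) \left(-32\right) + 42054} - 31810 = \frac{1}{1376 + 42054} - 31810 = \frac{1}{43430} - 31810 = - \frac{1381508299}{43430}$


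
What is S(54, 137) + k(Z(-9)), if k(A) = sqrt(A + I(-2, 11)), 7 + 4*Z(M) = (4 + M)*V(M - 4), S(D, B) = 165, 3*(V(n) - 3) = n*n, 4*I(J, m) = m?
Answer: 165 + I*sqrt(2634)/6 ≈ 165.0 + 8.5538*I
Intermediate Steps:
I(J, m) = m/4
V(n) = 3 + n**2/3 (V(n) = 3 + (n*n)/3 = 3 + n**2/3)
Z(M) = -7/4 + (3 + (-4 + M)**2/3)*(4 + M)/4 (Z(M) = -7/4 + ((4 + M)*(3 + (M - 4)**2/3))/4 = -7/4 + ((4 + M)*(3 + (-4 + M)**2/3))/4 = -7/4 + ((3 + (-4 + M)**2/3)*(4 + M))/4 = -7/4 + (3 + (-4 + M)**2/3)*(4 + M)/4)
k(A) = sqrt(11/4 + A) (k(A) = sqrt(A + (1/4)*11) = sqrt(A + 11/4) = sqrt(11/4 + A))
S(54, 137) + k(Z(-9)) = 165 + sqrt(11 + 4*(79/12 - 7/12*(-9) - 1/3*(-9)**2 + (1/12)*(-9)**3))/2 = 165 + sqrt(11 + 4*(79/12 + 21/4 - 1/3*81 + (1/12)*(-729)))/2 = 165 + sqrt(11 + 4*(79/12 + 21/4 - 27 - 243/4))/2 = 165 + sqrt(11 + 4*(-911/12))/2 = 165 + sqrt(11 - 911/3)/2 = 165 + sqrt(-878/3)/2 = 165 + (I*sqrt(2634)/3)/2 = 165 + I*sqrt(2634)/6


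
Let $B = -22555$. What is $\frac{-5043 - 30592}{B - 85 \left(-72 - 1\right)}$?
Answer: $\frac{7127}{3270} \approx 2.1795$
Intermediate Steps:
$\frac{-5043 - 30592}{B - 85 \left(-72 - 1\right)} = \frac{-5043 - 30592}{-22555 - 85 \left(-72 - 1\right)} = - \frac{35635}{-22555 - -6205} = - \frac{35635}{-22555 + 6205} = - \frac{35635}{-16350} = \left(-35635\right) \left(- \frac{1}{16350}\right) = \frac{7127}{3270}$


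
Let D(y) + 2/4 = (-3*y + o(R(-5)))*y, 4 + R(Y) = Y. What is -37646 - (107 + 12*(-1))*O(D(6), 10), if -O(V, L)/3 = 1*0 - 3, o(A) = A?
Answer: -38501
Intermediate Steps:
R(Y) = -4 + Y
D(y) = -½ + y*(-9 - 3*y) (D(y) = -½ + (-3*y + (-4 - 5))*y = -½ + (-3*y - 9)*y = -½ + (-9 - 3*y)*y = -½ + y*(-9 - 3*y))
O(V, L) = 9 (O(V, L) = -3*(1*0 - 3) = -3*(0 - 3) = -3*(-3) = 9)
-37646 - (107 + 12*(-1))*O(D(6), 10) = -37646 - (107 + 12*(-1))*9 = -37646 - (107 - 12)*9 = -37646 - 95*9 = -37646 - 1*855 = -37646 - 855 = -38501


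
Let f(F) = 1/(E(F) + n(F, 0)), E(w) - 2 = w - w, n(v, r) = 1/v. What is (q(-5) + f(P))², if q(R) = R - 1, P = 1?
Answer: 289/9 ≈ 32.111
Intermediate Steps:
q(R) = -1 + R
E(w) = 2 (E(w) = 2 + (w - w) = 2 + 0 = 2)
f(F) = 1/(2 + 1/F)
(q(-5) + f(P))² = ((-1 - 5) + 1/(1 + 2*1))² = (-6 + 1/(1 + 2))² = (-6 + 1/3)² = (-6 + 1*(⅓))² = (-6 + ⅓)² = (-17/3)² = 289/9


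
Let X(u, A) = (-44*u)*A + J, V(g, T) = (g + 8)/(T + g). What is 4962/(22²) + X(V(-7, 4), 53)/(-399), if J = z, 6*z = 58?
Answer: 799465/96558 ≈ 8.2796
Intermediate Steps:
V(g, T) = (8 + g)/(T + g)
z = 29/3 (z = (⅙)*58 = 29/3 ≈ 9.6667)
J = 29/3 ≈ 9.6667
X(u, A) = 29/3 - 44*A*u (X(u, A) = (-44*u)*A + 29/3 = -44*A*u + 29/3 = 29/3 - 44*A*u)
4962/(22²) + X(V(-7, 4), 53)/(-399) = 4962/(22²) + (29/3 - 44*53*(8 - 7)/(4 - 7))/(-399) = 4962/484 + (29/3 - 44*53*1/(-3))*(-1/399) = 4962*(1/484) + (29/3 - 44*53*(-⅓*1))*(-1/399) = 2481/242 + (29/3 - 44*53*(-⅓))*(-1/399) = 2481/242 + (29/3 + 2332/3)*(-1/399) = 2481/242 + 787*(-1/399) = 2481/242 - 787/399 = 799465/96558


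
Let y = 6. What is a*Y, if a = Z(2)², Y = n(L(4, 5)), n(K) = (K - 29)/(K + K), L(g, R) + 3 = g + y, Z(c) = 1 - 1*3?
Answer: -44/7 ≈ -6.2857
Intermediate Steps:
Z(c) = -2 (Z(c) = 1 - 3 = -2)
L(g, R) = 3 + g (L(g, R) = -3 + (g + 6) = -3 + (6 + g) = 3 + g)
n(K) = (-29 + K)/(2*K) (n(K) = (-29 + K)/((2*K)) = (-29 + K)*(1/(2*K)) = (-29 + K)/(2*K))
Y = -11/7 (Y = (-29 + (3 + 4))/(2*(3 + 4)) = (½)*(-29 + 7)/7 = (½)*(⅐)*(-22) = -11/7 ≈ -1.5714)
a = 4 (a = (-2)² = 4)
a*Y = 4*(-11/7) = -44/7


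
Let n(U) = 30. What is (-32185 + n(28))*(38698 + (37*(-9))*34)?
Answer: -880275280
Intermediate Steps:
(-32185 + n(28))*(38698 + (37*(-9))*34) = (-32185 + 30)*(38698 + (37*(-9))*34) = -32155*(38698 - 333*34) = -32155*(38698 - 11322) = -32155*27376 = -880275280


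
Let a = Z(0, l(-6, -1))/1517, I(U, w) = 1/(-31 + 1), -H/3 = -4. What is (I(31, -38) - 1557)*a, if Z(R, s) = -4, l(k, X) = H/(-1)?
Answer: 93422/22755 ≈ 4.1056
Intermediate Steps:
H = 12 (H = -3*(-4) = 12)
I(U, w) = -1/30 (I(U, w) = 1/(-30) = -1/30)
l(k, X) = -12 (l(k, X) = 12/(-1) = 12*(-1) = -12)
a = -4/1517 ≈ -0.0026368
(I(31, -38) - 1557)*a = (-1/30 - 1557)*(-4/1517) = -46711/30*(-4/1517) = 93422/22755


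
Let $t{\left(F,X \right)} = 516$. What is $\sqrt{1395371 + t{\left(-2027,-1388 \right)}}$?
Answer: $\sqrt{1395887} \approx 1181.5$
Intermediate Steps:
$\sqrt{1395371 + t{\left(-2027,-1388 \right)}} = \sqrt{1395371 + 516} = \sqrt{1395887}$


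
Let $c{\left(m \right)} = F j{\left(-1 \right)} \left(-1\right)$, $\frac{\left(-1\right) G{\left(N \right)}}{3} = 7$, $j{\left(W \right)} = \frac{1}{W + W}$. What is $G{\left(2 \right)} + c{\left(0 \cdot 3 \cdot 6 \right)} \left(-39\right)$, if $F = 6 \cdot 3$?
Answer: $-372$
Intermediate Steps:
$j{\left(W \right)} = \frac{1}{2 W}$
$G{\left(N \right)} = -21$ ($G{\left(N \right)} = \left(-3\right) 7 = -21$)
$F = 18$
$c{\left(m \right)} = 9$ ($c{\left(m \right)} = 18 \frac{1}{2 \left(-1\right)} \left(-1\right) = 18 \cdot \frac{1}{2} \left(-1\right) \left(-1\right) = 18 \left(- \frac{1}{2}\right) \left(-1\right) = \left(-9\right) \left(-1\right) = 9$)
$G{\left(2 \right)} + c{\left(0 \cdot 3 \cdot 6 \right)} \left(-39\right) = -21 + 9 \left(-39\right) = -21 - 351 = -372$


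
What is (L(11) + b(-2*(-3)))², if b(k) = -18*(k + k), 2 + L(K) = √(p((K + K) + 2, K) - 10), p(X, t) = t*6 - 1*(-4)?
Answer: 47584 - 872*√15 ≈ 44207.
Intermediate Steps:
p(X, t) = 4 + 6*t (p(X, t) = 6*t + 4 = 4 + 6*t)
L(K) = -2 + √(-6 + 6*K) (L(K) = -2 + √((4 + 6*K) - 10) = -2 + √(-6 + 6*K))
b(k) = -36*k
(L(11) + b(-2*(-3)))² = ((-2 + √(-6 + 6*11)) - (-72)*(-3))² = ((-2 + √(-6 + 66)) - 36*6)² = ((-2 + √60) - 216)² = ((-2 + 2*√15) - 216)² = (-218 + 2*√15)²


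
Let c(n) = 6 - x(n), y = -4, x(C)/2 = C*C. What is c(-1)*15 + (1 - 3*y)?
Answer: 73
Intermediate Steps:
x(C) = 2*C**2 (x(C) = 2*(C*C) = 2*C**2)
c(n) = 6 - 2*n**2
c(-1)*15 + (1 - 3*y) = (6 - 2*(-1)**2)*15 + (1 - 3*(-4)) = (6 - 2*1)*15 + (1 + 12) = (6 - 2)*15 + 13 = 4*15 + 13 = 60 + 13 = 73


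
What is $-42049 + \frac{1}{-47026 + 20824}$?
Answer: $- \frac{1101767899}{26202} \approx -42049.0$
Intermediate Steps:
$-42049 + \frac{1}{-47026 + 20824} = -42049 + \frac{1}{-26202} = -42049 - \frac{1}{26202} = - \frac{1101767899}{26202}$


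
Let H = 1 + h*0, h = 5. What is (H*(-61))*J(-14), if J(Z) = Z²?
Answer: -11956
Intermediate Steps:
H = 1 (H = 1 + 5*0 = 1 + 0 = 1)
(H*(-61))*J(-14) = (1*(-61))*(-14)² = -61*196 = -11956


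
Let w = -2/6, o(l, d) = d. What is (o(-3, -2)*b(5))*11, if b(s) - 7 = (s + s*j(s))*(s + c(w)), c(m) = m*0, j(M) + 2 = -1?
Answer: 946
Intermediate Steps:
j(M) = -3 (j(M) = -2 - 1 = -3)
w = -1/3 (w = -2*1/6 = -1/3 ≈ -0.33333)
c(m) = 0
b(s) = 7 - 2*s**2 (b(s) = 7 + (s + s*(-3))*(s + 0) = 7 + (s - 3*s)*s = 7 + (-2*s)*s = 7 - 2*s**2)
(o(-3, -2)*b(5))*11 = -2*(7 - 2*5**2)*11 = -2*(7 - 2*25)*11 = -2*(7 - 50)*11 = -2*(-43)*11 = 86*11 = 946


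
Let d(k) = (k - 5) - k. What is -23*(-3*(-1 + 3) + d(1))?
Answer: 253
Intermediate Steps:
d(k) = -5 (d(k) = (-5 + k) - k = -5)
-23*(-3*(-1 + 3) + d(1)) = -23*(-3*(-1 + 3) - 5) = -23*(-3*2 - 5) = -23*(-6 - 5) = -23*(-11) = 253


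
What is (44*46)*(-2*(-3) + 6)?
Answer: 24288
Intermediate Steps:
(44*46)*(-2*(-3) + 6) = 2024*(6 + 6) = 2024*12 = 24288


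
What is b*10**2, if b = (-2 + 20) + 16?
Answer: 3400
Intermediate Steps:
b = 34 (b = 18 + 16 = 34)
b*10**2 = 34*10**2 = 34*100 = 3400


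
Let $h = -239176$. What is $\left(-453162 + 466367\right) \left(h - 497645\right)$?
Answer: $-9729721305$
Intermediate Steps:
$\left(-453162 + 466367\right) \left(h - 497645\right) = \left(-453162 + 466367\right) \left(-239176 - 497645\right) = 13205 \left(-736821\right) = -9729721305$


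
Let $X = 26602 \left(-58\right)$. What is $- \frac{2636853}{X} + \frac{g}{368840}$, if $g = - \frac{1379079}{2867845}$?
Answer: $\frac{697299389688731259}{408014859340404200} \approx 1.709$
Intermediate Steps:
$g = - \frac{1379079}{2867845}$ ($g = \left(-1379079\right) \frac{1}{2867845} = - \frac{1379079}{2867845} \approx -0.48088$)
$X = -1542916$
$- \frac{2636853}{X} + \frac{g}{368840} = - \frac{2636853}{-1542916} - \frac{1379079}{2867845 \cdot 368840} = \left(-2636853\right) \left(- \frac{1}{1542916}\right) - \frac{1379079}{1057775949800} = \frac{2636853}{1542916} - \frac{1379079}{1057775949800} = \frac{697299389688731259}{408014859340404200}$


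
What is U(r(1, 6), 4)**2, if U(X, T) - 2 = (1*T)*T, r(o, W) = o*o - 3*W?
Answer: 324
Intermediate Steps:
r(o, W) = o**2 - 3*W
U(X, T) = 2 + T**2 (U(X, T) = 2 + (1*T)*T = 2 + T*T = 2 + T**2)
U(r(1, 6), 4)**2 = (2 + 4**2)**2 = (2 + 16)**2 = 18**2 = 324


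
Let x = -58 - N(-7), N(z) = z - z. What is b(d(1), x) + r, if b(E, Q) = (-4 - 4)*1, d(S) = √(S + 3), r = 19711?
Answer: 19703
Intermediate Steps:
d(S) = √(3 + S)
N(z) = 0
x = -58 (x = -58 - 1*0 = -58 + 0 = -58)
b(E, Q) = -8 (b(E, Q) = -8*1 = -8)
b(d(1), x) + r = -8 + 19711 = 19703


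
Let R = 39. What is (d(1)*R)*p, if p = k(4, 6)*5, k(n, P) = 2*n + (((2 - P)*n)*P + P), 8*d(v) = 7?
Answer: -55965/4 ≈ -13991.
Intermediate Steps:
d(v) = 7/8 (d(v) = (⅛)*7 = 7/8)
k(n, P) = P + 2*n + P*n*(2 - P) (k(n, P) = 2*n + ((n*(2 - P))*P + P) = 2*n + (P*n*(2 - P) + P) = 2*n + (P + P*n*(2 - P)) = P + 2*n + P*n*(2 - P))
p = -410 (p = (6 + 2*4 - 1*4*6² + 2*6*4)*5 = (6 + 8 - 1*4*36 + 48)*5 = (6 + 8 - 144 + 48)*5 = -82*5 = -410)
(d(1)*R)*p = ((7/8)*39)*(-410) = (273/8)*(-410) = -55965/4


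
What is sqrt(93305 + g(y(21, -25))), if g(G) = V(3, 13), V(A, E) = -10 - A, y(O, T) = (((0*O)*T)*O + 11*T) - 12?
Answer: 2*sqrt(23323) ≈ 305.44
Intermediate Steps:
y(O, T) = -12 + 11*T (y(O, T) = ((0*T)*O + 11*T) - 12 = (0*O + 11*T) - 12 = (0 + 11*T) - 12 = 11*T - 12 = -12 + 11*T)
g(G) = -13 (g(G) = -10 - 1*3 = -10 - 3 = -13)
sqrt(93305 + g(y(21, -25))) = sqrt(93305 - 13) = sqrt(93292) = 2*sqrt(23323)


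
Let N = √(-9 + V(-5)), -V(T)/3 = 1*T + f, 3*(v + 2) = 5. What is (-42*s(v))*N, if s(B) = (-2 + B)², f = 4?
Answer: -686*I*√6/3 ≈ -560.12*I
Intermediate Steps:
v = -⅓ (v = -2 + (⅓)*5 = -2 + 5/3 = -⅓ ≈ -0.33333)
V(T) = -12 - 3*T (V(T) = -3*(1*T + 4) = -3*(T + 4) = -3*(4 + T) = -12 - 3*T)
N = I*√6 (N = √(-9 + (-12 - 3*(-5))) = √(-9 + (-12 + 15)) = √(-9 + 3) = √(-6) = I*√6 ≈ 2.4495*I)
(-42*s(v))*N = (-42*(-2 - ⅓)²)*(I*√6) = (-42*(-7/3)²)*(I*√6) = (-42*49/9)*(I*√6) = -686*I*√6/3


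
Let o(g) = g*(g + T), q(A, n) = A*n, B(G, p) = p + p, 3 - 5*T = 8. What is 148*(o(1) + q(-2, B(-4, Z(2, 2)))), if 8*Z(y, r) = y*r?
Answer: -296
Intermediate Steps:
Z(y, r) = r*y/8 (Z(y, r) = (y*r)/8 = (r*y)/8 = r*y/8)
T = -1 (T = ⅗ - ⅕*8 = ⅗ - 8/5 = -1)
B(G, p) = 2*p
o(g) = g*(-1 + g) (o(g) = g*(g - 1) = g*(-1 + g))
148*(o(1) + q(-2, B(-4, Z(2, 2)))) = 148*(1*(-1 + 1) - 4*(⅛)*2*2) = 148*(1*0 - 4/2) = 148*(0 - 2*1) = 148*(0 - 2) = 148*(-2) = -296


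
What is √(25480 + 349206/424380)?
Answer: √1053502073130/6430 ≈ 159.63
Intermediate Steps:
√(25480 + 349206/424380) = √(25480 + 349206*(1/424380)) = √(25480 + 5291/6430) = √(163841691/6430) = √1053502073130/6430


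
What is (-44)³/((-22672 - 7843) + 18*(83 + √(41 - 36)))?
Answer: 2472124864/842216821 + 1533312*√5/842216821 ≈ 2.9393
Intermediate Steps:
(-44)³/((-22672 - 7843) + 18*(83 + √(41 - 36))) = -85184/(-30515 + 18*(83 + √5)) = -85184/(-30515 + (1494 + 18*√5)) = -85184/(-29021 + 18*√5)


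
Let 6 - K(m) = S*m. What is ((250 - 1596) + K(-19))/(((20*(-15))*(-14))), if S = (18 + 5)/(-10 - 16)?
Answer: -11759/36400 ≈ -0.32305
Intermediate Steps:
S = -23/26 (S = 23/(-26) = 23*(-1/26) = -23/26 ≈ -0.88461)
K(m) = 6 + 23*m/26 (K(m) = 6 - (-23)*m/26 = 6 + 23*m/26)
((250 - 1596) + K(-19))/(((20*(-15))*(-14))) = ((250 - 1596) + (6 + (23/26)*(-19)))/(((20*(-15))*(-14))) = (-1346 + (6 - 437/26))/((-300*(-14))) = (-1346 - 281/26)/4200 = -35277/26*1/4200 = -11759/36400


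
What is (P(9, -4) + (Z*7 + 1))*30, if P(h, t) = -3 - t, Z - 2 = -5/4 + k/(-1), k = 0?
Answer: 435/2 ≈ 217.50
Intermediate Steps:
Z = ¾ (Z = 2 + (-5/4 + 0/(-1)) = 2 + (-5*¼ + 0*(-1)) = 2 + (-5/4 + 0) = 2 - 5/4 = ¾ ≈ 0.75000)
(P(9, -4) + (Z*7 + 1))*30 = ((-3 - 1*(-4)) + ((¾)*7 + 1))*30 = ((-3 + 4) + (21/4 + 1))*30 = (1 + 25/4)*30 = (29/4)*30 = 435/2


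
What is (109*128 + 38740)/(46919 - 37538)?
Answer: 17564/3127 ≈ 5.6169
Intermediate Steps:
(109*128 + 38740)/(46919 - 37538) = (13952 + 38740)/9381 = 52692*(1/9381) = 17564/3127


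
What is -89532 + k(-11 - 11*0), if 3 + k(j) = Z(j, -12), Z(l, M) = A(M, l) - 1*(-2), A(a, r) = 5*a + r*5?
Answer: -89648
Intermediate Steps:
A(a, r) = 5*a + 5*r
Z(l, M) = 2 + 5*M + 5*l (Z(l, M) = (5*M + 5*l) - 1*(-2) = (5*M + 5*l) + 2 = 2 + 5*M + 5*l)
k(j) = -61 + 5*j (k(j) = -3 + (2 + 5*(-12) + 5*j) = -3 + (2 - 60 + 5*j) = -3 + (-58 + 5*j) = -61 + 5*j)
-89532 + k(-11 - 11*0) = -89532 + (-61 + 5*(-11 - 11*0)) = -89532 + (-61 + 5*(-11 + 0)) = -89532 + (-61 + 5*(-11)) = -89532 + (-61 - 55) = -89532 - 116 = -89648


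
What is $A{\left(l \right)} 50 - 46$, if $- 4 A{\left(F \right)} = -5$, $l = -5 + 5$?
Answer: $\frac{33}{2} \approx 16.5$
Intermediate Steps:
$l = 0$
$A{\left(F \right)} = \frac{5}{4}$ ($A{\left(F \right)} = \left(- \frac{1}{4}\right) \left(-5\right) = \frac{5}{4}$)
$A{\left(l \right)} 50 - 46 = \frac{5}{4} \cdot 50 - 46 = \frac{125}{2} - 46 = \frac{33}{2}$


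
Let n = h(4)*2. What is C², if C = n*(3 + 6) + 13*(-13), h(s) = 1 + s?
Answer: 6241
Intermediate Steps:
n = 10 (n = (1 + 4)*2 = 5*2 = 10)
C = -79 (C = 10*(3 + 6) + 13*(-13) = 10*9 - 169 = 90 - 169 = -79)
C² = (-79)² = 6241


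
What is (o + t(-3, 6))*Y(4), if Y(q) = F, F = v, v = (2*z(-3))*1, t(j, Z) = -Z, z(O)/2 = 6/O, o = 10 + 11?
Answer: -120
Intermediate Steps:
o = 21
z(O) = 12/O (z(O) = 2*(6/O) = 12/O)
v = -8 (v = (2*(12/(-3)))*1 = (2*(12*(-⅓)))*1 = (2*(-4))*1 = -8*1 = -8)
F = -8
Y(q) = -8
(o + t(-3, 6))*Y(4) = (21 - 1*6)*(-8) = (21 - 6)*(-8) = 15*(-8) = -120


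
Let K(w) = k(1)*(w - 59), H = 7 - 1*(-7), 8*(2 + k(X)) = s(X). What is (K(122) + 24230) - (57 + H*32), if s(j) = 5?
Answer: 189107/8 ≈ 23638.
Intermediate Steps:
k(X) = -11/8 (k(X) = -2 + (⅛)*5 = -2 + 5/8 = -11/8)
H = 14 (H = 7 + 7 = 14)
K(w) = 649/8 - 11*w/8 (K(w) = -11*(w - 59)/8 = -11*(-59 + w)/8 = 649/8 - 11*w/8)
(K(122) + 24230) - (57 + H*32) = ((649/8 - 11/8*122) + 24230) - (57 + 14*32) = ((649/8 - 671/4) + 24230) - (57 + 448) = (-693/8 + 24230) - 1*505 = 193147/8 - 505 = 189107/8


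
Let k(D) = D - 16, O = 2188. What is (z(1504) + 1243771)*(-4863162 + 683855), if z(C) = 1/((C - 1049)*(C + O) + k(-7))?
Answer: -8731962132017127696/1679837 ≈ -5.1981e+12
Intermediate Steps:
k(D) = -16 + D
z(C) = 1/(-23 + (-1049 + C)*(2188 + C)) (z(C) = 1/((C - 1049)*(C + 2188) + (-16 - 7)) = 1/((-1049 + C)*(2188 + C) - 23) = 1/(-23 + (-1049 + C)*(2188 + C)))
(z(1504) + 1243771)*(-4863162 + 683855) = (1/(-2295235 + 1504² + 1139*1504) + 1243771)*(-4863162 + 683855) = (1/(-2295235 + 2262016 + 1713056) + 1243771)*(-4179307) = (1/1679837 + 1243771)*(-4179307) = (2089332545328/1679837)*(-4179307) = -8731962132017127696/1679837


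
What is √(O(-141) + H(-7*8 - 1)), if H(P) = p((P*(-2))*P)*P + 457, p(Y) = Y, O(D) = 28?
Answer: √370871 ≈ 608.99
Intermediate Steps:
H(P) = 457 - 2*P³ (H(P) = ((P*(-2))*P)*P + 457 = ((-2*P)*P)*P + 457 = (-2*P²)*P + 457 = -2*P³ + 457 = 457 - 2*P³)
√(O(-141) + H(-7*8 - 1)) = √(28 + (457 - 2*(-7*8 - 1)³)) = √(28 + (457 - 2*(-56 - 1)³)) = √(28 + (457 - 2*(-57)³)) = √(28 + (457 - 2*(-185193))) = √(28 + (457 + 370386)) = √(28 + 370843) = √370871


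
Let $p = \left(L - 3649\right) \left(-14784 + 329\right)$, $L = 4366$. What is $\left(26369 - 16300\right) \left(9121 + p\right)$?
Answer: $-104265642866$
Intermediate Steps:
$p = -10364235$ ($p = \left(4366 - 3649\right) \left(-14784 + 329\right) = \left(4366 - 3649\right) \left(-14455\right) = 717 \left(-14455\right) = -10364235$)
$\left(26369 - 16300\right) \left(9121 + p\right) = \left(26369 - 16300\right) \left(9121 - 10364235\right) = 10069 \left(-10355114\right) = -104265642866$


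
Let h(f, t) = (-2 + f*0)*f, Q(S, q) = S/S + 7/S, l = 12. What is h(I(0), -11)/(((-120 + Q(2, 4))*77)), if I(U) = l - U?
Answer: 16/5929 ≈ 0.0026986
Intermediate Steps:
Q(S, q) = 1 + 7/S
I(U) = 12 - U
h(f, t) = -2*f (h(f, t) = (-2 + 0)*f = -2*f)
h(I(0), -11)/(((-120 + Q(2, 4))*77)) = (-2*(12 - 1*0))/(((-120 + (7 + 2)/2)*77)) = (-2*(12 + 0))/(((-120 + (½)*9)*77)) = (-2*12)/(((-120 + 9/2)*77)) = -24/((-231/2*77)) = -24/(-17787/2) = -24*(-2/17787) = 16/5929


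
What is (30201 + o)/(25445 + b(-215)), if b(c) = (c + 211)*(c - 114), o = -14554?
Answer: 15647/26761 ≈ 0.58469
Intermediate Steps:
b(c) = (-114 + c)*(211 + c) (b(c) = (211 + c)*(-114 + c) = (-114 + c)*(211 + c))
(30201 + o)/(25445 + b(-215)) = (30201 - 14554)/(25445 + (-24054 + (-215)**2 + 97*(-215))) = 15647/(25445 + (-24054 + 46225 - 20855)) = 15647/(25445 + 1316) = 15647/26761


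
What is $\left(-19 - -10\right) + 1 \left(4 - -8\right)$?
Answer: $3$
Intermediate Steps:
$\left(-19 - -10\right) + 1 \left(4 - -8\right) = \left(-19 + 10\right) + 1 \left(4 + 8\right) = -9 + 1 \cdot 12 = -9 + 12 = 3$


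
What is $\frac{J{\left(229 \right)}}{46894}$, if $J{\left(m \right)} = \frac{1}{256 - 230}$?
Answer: $\frac{1}{1219244} \approx 8.2018 \cdot 10^{-7}$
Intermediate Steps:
$J{\left(m \right)} = \frac{1}{26}$
$\frac{J{\left(229 \right)}}{46894} = \frac{1}{26 \cdot 46894} = \frac{1}{26} \cdot \frac{1}{46894} = \frac{1}{1219244}$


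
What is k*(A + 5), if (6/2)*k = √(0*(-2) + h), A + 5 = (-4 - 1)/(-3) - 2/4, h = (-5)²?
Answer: 35/18 ≈ 1.9444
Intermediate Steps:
h = 25
A = -23/6 (A = -5 + ((-4 - 1)/(-3) - 2/4) = -5 + (-5*(-⅓) - 2*¼) = -5 + (5/3 - ½) = -5 + 7/6 = -23/6 ≈ -3.8333)
k = 5/3 (k = √(0*(-2) + 25)/3 = √(0 + 25)/3 = √25/3 = (⅓)*5 = 5/3 ≈ 1.6667)
k*(A + 5) = 5*(-23/6 + 5)/3 = (5/3)*(7/6) = 35/18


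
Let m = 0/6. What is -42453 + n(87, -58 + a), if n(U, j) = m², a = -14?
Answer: -42453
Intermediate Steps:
m = 0 (m = 0*(⅙) = 0)
n(U, j) = 0 (n(U, j) = 0² = 0)
-42453 + n(87, -58 + a) = -42453 + 0 = -42453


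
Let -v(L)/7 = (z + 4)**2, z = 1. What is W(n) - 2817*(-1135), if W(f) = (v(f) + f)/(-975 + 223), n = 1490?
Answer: 2404364525/752 ≈ 3.1973e+6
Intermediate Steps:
v(L) = -175 (v(L) = -7*(1 + 4)**2 = -7*5**2 = -7*25 = -175)
W(f) = 175/752 - f/752 (W(f) = (-175 + f)/(-975 + 223) = (-175 + f)/(-752) = (-175 + f)*(-1/752) = 175/752 - f/752)
W(n) - 2817*(-1135) = (175/752 - 1/752*1490) - 2817*(-1135) = (175/752 - 745/376) - 1*(-3197295) = -1315/752 + 3197295 = 2404364525/752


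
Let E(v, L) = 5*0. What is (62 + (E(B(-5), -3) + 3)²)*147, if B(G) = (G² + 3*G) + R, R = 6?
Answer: 10437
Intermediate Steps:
B(G) = 6 + G² + 3*G (B(G) = (G² + 3*G) + 6 = 6 + G² + 3*G)
E(v, L) = 0
(62 + (E(B(-5), -3) + 3)²)*147 = (62 + (0 + 3)²)*147 = (62 + 3²)*147 = (62 + 9)*147 = 71*147 = 10437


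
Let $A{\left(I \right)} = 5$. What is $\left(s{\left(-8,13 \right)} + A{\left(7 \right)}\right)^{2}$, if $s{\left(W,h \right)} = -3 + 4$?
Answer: $36$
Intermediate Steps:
$s{\left(W,h \right)} = 1$
$\left(s{\left(-8,13 \right)} + A{\left(7 \right)}\right)^{2} = \left(1 + 5\right)^{2} = 6^{2} = 36$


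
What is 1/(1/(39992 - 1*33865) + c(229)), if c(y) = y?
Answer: 6127/1403084 ≈ 0.0043668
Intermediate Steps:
1/(1/(39992 - 1*33865) + c(229)) = 1/(1/(39992 - 1*33865) + 229) = 1/(1/(39992 - 33865) + 229) = 1/(1/6127 + 229) = 1/(1403084/6127) = 6127/1403084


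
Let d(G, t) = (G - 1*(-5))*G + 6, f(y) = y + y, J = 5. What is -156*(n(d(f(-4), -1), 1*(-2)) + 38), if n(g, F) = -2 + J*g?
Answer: -29016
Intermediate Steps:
f(y) = 2*y
d(G, t) = 6 + G*(5 + G) (d(G, t) = (G + 5)*G + 6 = (5 + G)*G + 6 = G*(5 + G) + 6 = 6 + G*(5 + G))
n(g, F) = -2 + 5*g
-156*(n(d(f(-4), -1), 1*(-2)) + 38) = -156*((-2 + 5*(6 + (2*(-4))² + 5*(2*(-4)))) + 38) = -156*((-2 + 5*(6 + (-8)² + 5*(-8))) + 38) = -156*((-2 + 5*(6 + 64 - 40)) + 38) = -156*((-2 + 5*30) + 38) = -156*((-2 + 150) + 38) = -156*(148 + 38) = -156*186 = -29016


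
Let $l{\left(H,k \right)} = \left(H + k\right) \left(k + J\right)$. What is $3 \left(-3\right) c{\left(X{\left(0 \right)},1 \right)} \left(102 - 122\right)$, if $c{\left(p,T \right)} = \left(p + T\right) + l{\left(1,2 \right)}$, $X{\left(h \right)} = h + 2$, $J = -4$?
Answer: $-540$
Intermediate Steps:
$X{\left(h \right)} = 2 + h$
$l{\left(H,k \right)} = \left(-4 + k\right) \left(H + k\right)$ ($l{\left(H,k \right)} = \left(H + k\right) \left(k - 4\right) = \left(H + k\right) \left(-4 + k\right) = \left(-4 + k\right) \left(H + k\right)$)
$c{\left(p,T \right)} = -6 + T + p$ ($c{\left(p,T \right)} = \left(p + T\right) + \left(2^{2} - 4 - 8 + 1 \cdot 2\right) = \left(T + p\right) + \left(4 - 4 - 8 + 2\right) = \left(T + p\right) - 6 = -6 + T + p$)
$3 \left(-3\right) c{\left(X{\left(0 \right)},1 \right)} \left(102 - 122\right) = 3 \left(-3\right) \left(-6 + 1 + \left(2 + 0\right)\right) \left(102 - 122\right) = - 9 \left(-6 + 1 + 2\right) \left(-20\right) = \left(-9\right) \left(-3\right) \left(-20\right) = 27 \left(-20\right) = -540$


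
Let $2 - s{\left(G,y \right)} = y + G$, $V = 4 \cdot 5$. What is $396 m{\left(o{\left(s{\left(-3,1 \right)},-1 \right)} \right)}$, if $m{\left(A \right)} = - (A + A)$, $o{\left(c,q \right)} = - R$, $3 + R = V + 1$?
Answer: $14256$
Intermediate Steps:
$V = 20$
$s{\left(G,y \right)} = 2 - G - y$ ($s{\left(G,y \right)} = 2 - \left(y + G\right) = 2 - \left(G + y\right) = 2 - G - y$)
$R = 18$ ($R = -3 + \left(20 + 1\right) = -3 + 21 = 18$)
$o{\left(c,q \right)} = -18$ ($o{\left(c,q \right)} = \left(-1\right) 18 = -18$)
$m{\left(A \right)} = - 2 A$
$396 m{\left(o{\left(s{\left(-3,1 \right)},-1 \right)} \right)} = 396 \left(\left(-2\right) \left(-18\right)\right) = 396 \cdot 36 = 14256$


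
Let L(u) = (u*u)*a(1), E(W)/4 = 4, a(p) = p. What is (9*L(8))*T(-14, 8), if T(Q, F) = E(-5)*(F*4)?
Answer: 294912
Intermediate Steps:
E(W) = 16 (E(W) = 4*4 = 16)
L(u) = u² (L(u) = (u*u)*1 = u²*1 = u²)
T(Q, F) = 64*F (T(Q, F) = 16*(F*4) = 16*(4*F) = 64*F)
(9*L(8))*T(-14, 8) = (9*8²)*(64*8) = (9*64)*512 = 576*512 = 294912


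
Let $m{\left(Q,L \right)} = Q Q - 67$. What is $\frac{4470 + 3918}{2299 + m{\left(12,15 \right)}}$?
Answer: $\frac{233}{66} \approx 3.5303$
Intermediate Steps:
$m{\left(Q,L \right)} = -67 + Q^{2}$ ($m{\left(Q,L \right)} = Q^{2} - 67 = -67 + Q^{2}$)
$\frac{4470 + 3918}{2299 + m{\left(12,15 \right)}} = \frac{4470 + 3918}{2299 - \left(67 - 12^{2}\right)} = \frac{8388}{2299 + \left(-67 + 144\right)} = \frac{8388}{2299 + 77} = \frac{8388}{2376} = 8388 \cdot \frac{1}{2376} = \frac{233}{66}$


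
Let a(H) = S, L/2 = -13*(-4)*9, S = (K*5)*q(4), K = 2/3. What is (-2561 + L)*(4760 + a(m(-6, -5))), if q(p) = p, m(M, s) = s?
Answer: -23270000/3 ≈ -7.7567e+6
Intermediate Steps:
K = ⅔ (K = 2*(⅓) = ⅔ ≈ 0.66667)
S = 40/3 (S = ((⅔)*5)*4 = (10/3)*4 = 40/3 ≈ 13.333)
L = 936 (L = 2*(-13*(-4)*9) = 2*(52*9) = 2*468 = 936)
a(H) = 40/3
(-2561 + L)*(4760 + a(m(-6, -5))) = (-2561 + 936)*(4760 + 40/3) = -1625*14320/3 = -23270000/3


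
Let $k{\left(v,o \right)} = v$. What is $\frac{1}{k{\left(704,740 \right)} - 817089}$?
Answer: $- \frac{1}{816385} \approx -1.2249 \cdot 10^{-6}$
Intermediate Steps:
$\frac{1}{k{\left(704,740 \right)} - 817089} = \frac{1}{704 - 817089} = \frac{1}{-816385} = - \frac{1}{816385}$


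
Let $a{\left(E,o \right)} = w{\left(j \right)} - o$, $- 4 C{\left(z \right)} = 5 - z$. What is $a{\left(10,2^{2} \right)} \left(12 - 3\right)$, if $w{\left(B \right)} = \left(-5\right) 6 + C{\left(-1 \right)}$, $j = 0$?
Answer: $- \frac{639}{2} \approx -319.5$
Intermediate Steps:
$C{\left(z \right)} = - \frac{5}{4} + \frac{z}{4}$ ($C{\left(z \right)} = - \frac{5 - z}{4} = - \frac{5}{4} + \frac{z}{4}$)
$w{\left(B \right)} = - \frac{63}{2}$ ($w{\left(B \right)} = \left(-5\right) 6 + \left(- \frac{5}{4} + \frac{1}{4} \left(-1\right)\right) = -30 - \frac{3}{2} = - \frac{63}{2}$)
$a{\left(E,o \right)} = - \frac{63}{2} - o$
$a{\left(10,2^{2} \right)} \left(12 - 3\right) = \left(- \frac{63}{2} - 2^{2}\right) \left(12 - 3\right) = \left(- \frac{63}{2} - 4\right) 9 = \left(- \frac{71}{2}\right) 9 = - \frac{639}{2}$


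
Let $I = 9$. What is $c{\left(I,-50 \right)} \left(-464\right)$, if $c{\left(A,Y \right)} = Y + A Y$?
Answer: $232000$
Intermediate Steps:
$c{\left(I,-50 \right)} \left(-464\right) = - 50 \left(1 + 9\right) \left(-464\right) = \left(-50\right) 10 \left(-464\right) = \left(-500\right) \left(-464\right) = 232000$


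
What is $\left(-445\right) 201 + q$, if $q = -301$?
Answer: $-89746$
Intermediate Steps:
$\left(-445\right) 201 + q = \left(-445\right) 201 - 301 = -89445 - 301 = -89746$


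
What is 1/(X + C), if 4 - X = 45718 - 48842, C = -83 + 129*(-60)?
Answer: -1/4695 ≈ -0.00021299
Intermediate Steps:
C = -7823 (C = -83 - 7740 = -7823)
X = 3128 (X = 4 - (45718 - 48842) = 4 - 1*(-3124) = 4 + 3124 = 3128)
1/(X + C) = 1/(3128 - 7823) = 1/(-4695) = -1/4695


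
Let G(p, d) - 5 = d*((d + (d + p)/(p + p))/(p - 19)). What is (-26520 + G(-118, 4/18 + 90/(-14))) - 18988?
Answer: -5839237711465/128325708 ≈ -45503.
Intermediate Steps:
G(p, d) = 5 + d*(d + (d + p)/(2*p))/(-19 + p) (G(p, d) = 5 + d*((d + (d + p)/(p + p))/(p - 19)) = 5 + d*((d + (d + p)/((2*p)))/(-19 + p)) = 5 + d*((d + (d + p)*(1/(2*p)))/(-19 + p)) = 5 + d*((d + (d + p)/(2*p))/(-19 + p)) = 5 + d*(d + (d + p)/(2*p))/(-19 + p))
(-26520 + G(-118, 4/18 + 90/(-14))) - 18988 = (-26520 + (½)*((4/18 + 90/(-14))² - 190*(-118) + 10*(-118)² + (4/18 + 90/(-14))*(-118) + 2*(-118)*(4/18 + 90/(-14))²)/(-118*(-19 - 118))) - 18988 = (-26520 + (½)*(-1/118)*((4*(1/18) + 90*(-1/14))² + 22420 + 10*13924 + (4*(1/18) + 90*(-1/14))*(-118) + 2*(-118)*(4*(1/18) + 90*(-1/14))²)/(-137)) - 18988 = (-26520 + (½)*(-1/118)*(-1/137)*((2/9 - 45/7)² + 22420 + 139240 + (2/9 - 45/7)*(-118) + 2*(-118)*(2/9 - 45/7)²)) - 18988 = (-26520 + (½)*(-1/118)*(-1/137)*((-391/63)² + 22420 + 139240 - 391/63*(-118) + 2*(-118)*(-391/63)²)) - 18988 = (-26520 + (½)*(-1/118)*(-1/137)*(152881/3969 + 22420 + 139240 + 46138/63 + 2*(-118)*(152881/3969))) - 18988 = (-26520 + (½)*(-1/118)*(-1/137)*(152881/3969 + 22420 + 139240 + 46138/63 - 36079916/3969)) - 18988 = (-26520 + (½)*(-1/118)*(-1/137)*(608608199/3969)) - 18988 = (-26520 + 608608199/128325708) - 18988 = -3402589167961/128325708 - 18988 = -5839237711465/128325708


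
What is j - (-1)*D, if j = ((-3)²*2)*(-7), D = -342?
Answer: -468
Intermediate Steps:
j = -126 (j = (9*2)*(-7) = 18*(-7) = -126)
j - (-1)*D = -126 - (-1)*(-342) = -126 - 1*342 = -126 - 342 = -468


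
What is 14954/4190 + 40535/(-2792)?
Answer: -64045041/5849240 ≈ -10.949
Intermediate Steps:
14954/4190 + 40535/(-2792) = 14954*(1/4190) + 40535*(-1/2792) = 7477/2095 - 40535/2792 = -64045041/5849240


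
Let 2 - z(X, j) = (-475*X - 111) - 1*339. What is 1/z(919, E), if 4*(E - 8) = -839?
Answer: 1/436977 ≈ 2.2884e-6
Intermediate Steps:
E = -807/4 (E = 8 + (1/4)*(-839) = 8 - 839/4 = -807/4 ≈ -201.75)
z(X, j) = 452 + 475*X (z(X, j) = 2 - ((-475*X - 111) - 1*339) = 2 - ((-111 - 475*X) - 339) = 2 - (-450 - 475*X) = 2 + (450 + 475*X) = 452 + 475*X)
1/z(919, E) = 1/(452 + 475*919) = 1/(452 + 436525) = 1/436977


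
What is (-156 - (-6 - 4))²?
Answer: 21316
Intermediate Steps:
(-156 - (-6 - 4))² = (-156 - 1*(-10))² = (-156 + 10)² = (-146)² = 21316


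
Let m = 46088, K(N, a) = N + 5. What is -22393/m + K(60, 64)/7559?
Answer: -23753281/49768456 ≈ -0.47728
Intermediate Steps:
K(N, a) = 5 + N
-22393/m + K(60, 64)/7559 = -22393/46088 + (5 + 60)/7559 = -22393*1/46088 + 65*(1/7559) = -3199/6584 + 65/7559 = -23753281/49768456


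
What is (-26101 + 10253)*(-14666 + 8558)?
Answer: 96799584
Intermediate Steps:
(-26101 + 10253)*(-14666 + 8558) = -15848*(-6108) = 96799584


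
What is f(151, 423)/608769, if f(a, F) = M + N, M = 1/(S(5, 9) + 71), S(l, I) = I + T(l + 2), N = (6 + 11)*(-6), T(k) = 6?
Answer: -1253/7479162 ≈ -0.00016753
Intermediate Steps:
N = -102 (N = 17*(-6) = -102)
S(l, I) = 6 + I (S(l, I) = I + 6 = 6 + I)
M = 1/86 (M = 1/((6 + 9) + 71) = 1/(15 + 71) = 1/86 ≈ 0.011628)
f(a, F) = -8771/86 (f(a, F) = 1/86 - 102 = -8771/86)
f(151, 423)/608769 = -8771/86/608769 = -8771/86*1/608769 = -1253/7479162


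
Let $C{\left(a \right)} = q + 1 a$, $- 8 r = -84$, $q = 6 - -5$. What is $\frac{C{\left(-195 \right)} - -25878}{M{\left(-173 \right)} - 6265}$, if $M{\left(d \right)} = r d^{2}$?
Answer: $\frac{51388}{615979} \approx 0.083425$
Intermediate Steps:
$q = 11$ ($q = 6 + 5 = 11$)
$r = \frac{21}{2}$ ($r = \left(- \frac{1}{8}\right) \left(-84\right) = \frac{21}{2} \approx 10.5$)
$C{\left(a \right)} = 11 + a$ ($C{\left(a \right)} = 11 + 1 a = 11 + a$)
$M{\left(d \right)} = \frac{21 d^{2}}{2}$
$\frac{C{\left(-195 \right)} - -25878}{M{\left(-173 \right)} - 6265} = \frac{\left(11 - 195\right) - -25878}{\frac{21 \left(-173\right)^{2}}{2} - 6265} = \frac{-184 + 25878}{\frac{21}{2} \cdot 29929 - 6265} = \frac{25694}{\frac{628509}{2} - 6265} = \frac{25694}{\frac{615979}{2}} = 25694 \cdot \frac{2}{615979} = \frac{51388}{615979}$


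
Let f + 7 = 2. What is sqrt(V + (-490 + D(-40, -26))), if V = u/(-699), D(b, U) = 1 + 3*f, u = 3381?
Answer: I*sqrt(27624247)/233 ≈ 22.557*I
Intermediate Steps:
f = -5 (f = -7 + 2 = -5)
D(b, U) = -14 (D(b, U) = 1 + 3*(-5) = 1 - 15 = -14)
V = -1127/233 (V = 3381/(-699) = 3381*(-1/699) = -1127/233 ≈ -4.8369)
sqrt(V + (-490 + D(-40, -26))) = sqrt(-1127/233 + (-490 - 14)) = sqrt(-1127/233 - 504) = sqrt(-118559/233) = I*sqrt(27624247)/233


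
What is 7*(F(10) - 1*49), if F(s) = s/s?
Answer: -336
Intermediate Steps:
F(s) = 1
7*(F(10) - 1*49) = 7*(1 - 1*49) = 7*(1 - 49) = 7*(-48) = -336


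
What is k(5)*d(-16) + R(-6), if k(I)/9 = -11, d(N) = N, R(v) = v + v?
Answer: 1572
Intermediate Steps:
R(v) = 2*v
k(I) = -99 (k(I) = 9*(-11) = -99)
k(5)*d(-16) + R(-6) = -99*(-16) + 2*(-6) = 1584 - 12 = 1572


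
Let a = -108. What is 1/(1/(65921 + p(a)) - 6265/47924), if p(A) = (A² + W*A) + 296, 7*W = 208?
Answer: -25050018572/3274398827 ≈ -7.6503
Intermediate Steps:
W = 208/7 (W = (⅐)*208 = 208/7 ≈ 29.714)
p(A) = 296 + A² + 208*A/7 (p(A) = (A² + 208*A/7) + 296 = 296 + A² + 208*A/7)
1/(1/(65921 + p(a)) - 6265/47924) = 1/(1/(65921 + (296 + (-108)² + (208/7)*(-108))) - 6265/47924) = 1/(1/(65921 + (296 + 11664 - 22464/7)) - 6265*1/47924) = 1/(1/(65921 + 61256/7) - 6265/47924) = 1/(1/(522703/7) - 6265/47924) = 1/(7/522703 - 6265/47924) = 1/(-3274398827/25050018572) = -25050018572/3274398827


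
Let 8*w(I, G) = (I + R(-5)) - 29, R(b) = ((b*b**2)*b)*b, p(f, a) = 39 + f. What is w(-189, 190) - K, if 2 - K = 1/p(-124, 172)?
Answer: -285523/680 ≈ -419.89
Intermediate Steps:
K = 171/85 (K = 2 - 1/(39 - 124) = 2 - 1/(-85) = 2 - 1*(-1/85) = 2 + 1/85 = 171/85 ≈ 2.0118)
R(b) = b**5 (R(b) = (b**3*b)*b = b**4*b = b**5)
w(I, G) = -1577/4 + I/8 (w(I, G) = ((I + (-5)**5) - 29)/8 = ((I - 3125) - 29)/8 = ((-3125 + I) - 29)/8 = (-3154 + I)/8 = -1577/4 + I/8)
w(-189, 190) - K = (-1577/4 + (1/8)*(-189)) - 1*171/85 = (-1577/4 - 189/8) - 171/85 = -3343/8 - 171/85 = -285523/680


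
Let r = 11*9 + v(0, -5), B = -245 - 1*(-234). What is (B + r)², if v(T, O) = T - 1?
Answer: 7569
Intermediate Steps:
v(T, O) = -1 + T
B = -11 (B = -245 + 234 = -11)
r = 98 (r = 11*9 + (-1 + 0) = 99 - 1 = 98)
(B + r)² = (-11 + 98)² = 87² = 7569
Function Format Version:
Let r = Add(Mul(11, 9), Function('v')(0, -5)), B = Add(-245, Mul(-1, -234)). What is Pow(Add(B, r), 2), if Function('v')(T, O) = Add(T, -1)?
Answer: 7569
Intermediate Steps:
Function('v')(T, O) = Add(-1, T)
B = -11 (B = Add(-245, 234) = -11)
r = 98 (r = Add(Mul(11, 9), Add(-1, 0)) = Add(99, -1) = 98)
Pow(Add(B, r), 2) = Pow(Add(-11, 98), 2) = Pow(87, 2) = 7569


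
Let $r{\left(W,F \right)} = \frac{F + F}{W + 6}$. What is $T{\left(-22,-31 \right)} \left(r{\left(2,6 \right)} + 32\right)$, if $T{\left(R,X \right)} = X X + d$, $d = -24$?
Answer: $\frac{62779}{2} \approx 31390.0$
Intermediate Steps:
$T{\left(R,X \right)} = -24 + X^{2}$ ($T{\left(R,X \right)} = X X - 24 = X^{2} - 24 = -24 + X^{2}$)
$r{\left(W,F \right)} = \frac{2 F}{6 + W}$
$T{\left(-22,-31 \right)} \left(r{\left(2,6 \right)} + 32\right) = \left(-24 + \left(-31\right)^{2}\right) \left(2 \cdot 6 \frac{1}{6 + 2} + 32\right) = \left(-24 + 961\right) \left(2 \cdot 6 \cdot \frac{1}{8} + 32\right) = 937 \left(2 \cdot 6 \cdot \frac{1}{8} + 32\right) = 937 \left(\frac{3}{2} + 32\right) = 937 \cdot \frac{67}{2} = \frac{62779}{2}$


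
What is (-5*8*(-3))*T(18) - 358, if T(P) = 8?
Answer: 602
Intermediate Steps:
(-5*8*(-3))*T(18) - 358 = (-5*8*(-3))*8 - 358 = -40*(-3)*8 - 358 = 120*8 - 358 = 960 - 358 = 602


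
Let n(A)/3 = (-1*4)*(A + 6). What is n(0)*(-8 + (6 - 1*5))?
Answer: 504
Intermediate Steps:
n(A) = -72 - 12*A (n(A) = 3*((-1*4)*(A + 6)) = 3*(-4*(6 + A)) = 3*(-24 - 4*A) = -72 - 12*A)
n(0)*(-8 + (6 - 1*5)) = (-72 - 12*0)*(-8 + (6 - 1*5)) = (-72 + 0)*(-8 + (6 - 5)) = -72*(-8 + 1) = -72*(-7) = 504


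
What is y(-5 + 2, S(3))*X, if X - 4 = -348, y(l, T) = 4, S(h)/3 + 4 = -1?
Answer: -1376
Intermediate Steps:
S(h) = -15 (S(h) = -12 + 3*(-1) = -12 - 3 = -15)
X = -344 (X = 4 - 348 = -344)
y(-5 + 2, S(3))*X = 4*(-344) = -1376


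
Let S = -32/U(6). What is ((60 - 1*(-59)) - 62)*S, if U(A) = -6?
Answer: 304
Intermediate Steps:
S = 16/3 (S = -32/(-6) = -32*(-⅙) = 16/3 ≈ 5.3333)
((60 - 1*(-59)) - 62)*S = ((60 - 1*(-59)) - 62)*(16/3) = ((60 + 59) - 62)*(16/3) = (119 - 62)*(16/3) = 57*(16/3) = 304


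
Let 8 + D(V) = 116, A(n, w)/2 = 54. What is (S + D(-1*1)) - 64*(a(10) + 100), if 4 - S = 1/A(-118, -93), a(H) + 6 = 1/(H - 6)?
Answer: -639361/108 ≈ -5920.0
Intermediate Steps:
a(H) = -6 + 1/(-6 + H) (a(H) = -6 + 1/(H - 6) = -6 + 1/(-6 + H))
A(n, w) = 108 (A(n, w) = 2*54 = 108)
S = 431/108 (S = 4 - 1/108 = 431/108 ≈ 3.9907)
D(V) = 108 (D(V) = -8 + 116 = 108)
(S + D(-1*1)) - 64*(a(10) + 100) = (431/108 + 108) - 64*((37 - 6*10)/(-6 + 10) + 100) = 12095/108 - 64*((37 - 60)/4 + 100) = 12095/108 - 64*((¼)*(-23) + 100) = 12095/108 - 64*(-23/4 + 100) = 12095/108 - 64*377/4 = 12095/108 - 6032 = -639361/108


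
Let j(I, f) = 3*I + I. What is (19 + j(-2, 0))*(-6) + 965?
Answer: 899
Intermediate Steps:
j(I, f) = 4*I
(19 + j(-2, 0))*(-6) + 965 = (19 + 4*(-2))*(-6) + 965 = (19 - 8)*(-6) + 965 = 11*(-6) + 965 = -66 + 965 = 899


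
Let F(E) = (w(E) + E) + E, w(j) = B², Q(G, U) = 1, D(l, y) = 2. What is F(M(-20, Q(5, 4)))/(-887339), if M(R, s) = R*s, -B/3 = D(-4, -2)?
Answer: 4/887339 ≈ 4.5079e-6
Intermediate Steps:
B = -6 (B = -3*2 = -6)
w(j) = 36 (w(j) = (-6)² = 36)
F(E) = 36 + 2*E (F(E) = (36 + E) + E = 36 + 2*E)
F(M(-20, Q(5, 4)))/(-887339) = (36 + 2*(-20*1))/(-887339) = (36 + 2*(-20))*(-1/887339) = (36 - 40)*(-1/887339) = -4*(-1/887339) = 4/887339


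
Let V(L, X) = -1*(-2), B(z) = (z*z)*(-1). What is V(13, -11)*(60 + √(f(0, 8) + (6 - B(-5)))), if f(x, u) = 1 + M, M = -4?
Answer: 120 + 4*√7 ≈ 130.58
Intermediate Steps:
B(z) = -z² (B(z) = z²*(-1) = -z²)
f(x, u) = -3 (f(x, u) = 1 - 4 = -3)
V(L, X) = 2
V(13, -11)*(60 + √(f(0, 8) + (6 - B(-5)))) = 2*(60 + √(-3 + (6 - (-1)*(-5)²))) = 2*(60 + √(-3 + (6 - (-1)*25))) = 2*(60 + √(-3 + (6 - 1*(-25)))) = 2*(60 + √(-3 + (6 + 25))) = 2*(60 + √(-3 + 31)) = 2*(60 + √28) = 2*(60 + 2*√7) = 120 + 4*√7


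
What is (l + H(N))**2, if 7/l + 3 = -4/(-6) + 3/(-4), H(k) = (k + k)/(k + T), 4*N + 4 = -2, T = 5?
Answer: 656100/67081 ≈ 9.7807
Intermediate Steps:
N = -3/2 (N = -1 + (1/4)*(-2) = -1 - 1/2 = -3/2 ≈ -1.5000)
H(k) = 2*k/(5 + k) (H(k) = (k + k)/(k + 5) = (2*k)/(5 + k) = 2*k/(5 + k))
l = -84/37 (l = 7/(-3 + (-4/(-6) + 3/(-4))) = 7/(-3 + (-4*(-1/6) + 3*(-1/4))) = 7/(-3 + (2/3 - 3/4)) = 7/(-3 - 1/12) = 7/(-37/12) = 7*(-12/37) = -84/37 ≈ -2.2703)
(l + H(N))**2 = (-84/37 + 2*(-3/2)/(5 - 3/2))**2 = (-84/37 + 2*(-3/2)/(7/2))**2 = (-84/37 + 2*(-3/2)*(2/7))**2 = (-84/37 - 6/7)**2 = (-810/259)**2 = 656100/67081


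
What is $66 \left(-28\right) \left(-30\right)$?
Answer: $55440$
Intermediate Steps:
$66 \left(-28\right) \left(-30\right) = \left(-1848\right) \left(-30\right) = 55440$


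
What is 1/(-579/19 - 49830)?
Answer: -19/947349 ≈ -2.0056e-5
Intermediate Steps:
1/(-579/19 - 49830) = 1/(-947349/19) = -19/947349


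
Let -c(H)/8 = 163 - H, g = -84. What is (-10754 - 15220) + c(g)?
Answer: -27950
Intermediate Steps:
c(H) = -1304 + 8*H (c(H) = -8*(163 - H) = -1304 + 8*H)
(-10754 - 15220) + c(g) = (-10754 - 15220) + (-1304 + 8*(-84)) = -25974 + (-1304 - 672) = -25974 - 1976 = -27950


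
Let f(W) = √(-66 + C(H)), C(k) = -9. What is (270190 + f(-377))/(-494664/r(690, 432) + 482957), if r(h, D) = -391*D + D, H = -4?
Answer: 1896733800/3390378751 + 35100*I*√3/3390378751 ≈ 0.55945 + 1.7932e-5*I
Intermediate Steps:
r(h, D) = -390*D
f(W) = 5*I*√3 (f(W) = √(-66 - 9) = √(-75) = 5*I*√3)
(270190 + f(-377))/(-494664/r(690, 432) + 482957) = (270190 + 5*I*√3)/(-494664/((-390*432)) + 482957) = (270190 + 5*I*√3)/(-494664/(-168480) + 482957) = (270190 + 5*I*√3)/(-494664*(-1/168480) + 482957) = (270190 + 5*I*√3)/(20611/7020 + 482957) = (270190 + 5*I*√3)/(3390378751/7020) = (270190 + 5*I*√3)*(7020/3390378751) = 1896733800/3390378751 + 35100*I*√3/3390378751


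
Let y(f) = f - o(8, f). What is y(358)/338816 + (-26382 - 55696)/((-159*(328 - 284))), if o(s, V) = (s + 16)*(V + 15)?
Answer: 3468652003/296294592 ≈ 11.707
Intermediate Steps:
o(s, V) = (15 + V)*(16 + s) (o(s, V) = (16 + s)*(15 + V) = (15 + V)*(16 + s))
y(f) = -360 - 23*f (y(f) = f - (240 + 15*8 + 16*f + f*8) = f - (240 + 120 + 16*f + 8*f) = f - (360 + 24*f) = f + (-360 - 24*f) = -360 - 23*f)
y(358)/338816 + (-26382 - 55696)/((-159*(328 - 284))) = (-360 - 23*358)/338816 + (-26382 - 55696)/((-159*(328 - 284))) = (-360 - 8234)*(1/338816) - 82078/((-159*44)) = -8594*1/338816 - 82078/(-6996) = -4297/169408 - 82078*(-1/6996) = -4297/169408 + 41039/3498 = 3468652003/296294592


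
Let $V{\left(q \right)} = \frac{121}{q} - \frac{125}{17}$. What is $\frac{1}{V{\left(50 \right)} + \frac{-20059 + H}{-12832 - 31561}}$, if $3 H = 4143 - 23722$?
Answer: $- \frac{113202150}{490626947} \approx -0.23073$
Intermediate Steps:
$H = - \frac{19579}{3}$ ($H = \frac{4143 - 23722}{3} = \frac{1}{3} \left(-19579\right) = - \frac{19579}{3} \approx -6526.3$)
$V{\left(q \right)} = - \frac{125}{17} + \frac{121}{q}$ ($V{\left(q \right)} = \frac{121}{q} - \frac{125}{17} = - \frac{125}{17} + \frac{121}{q}$)
$\frac{1}{V{\left(50 \right)} + \frac{-20059 + H}{-12832 - 31561}} = \frac{1}{\left(- \frac{125}{17} + \frac{121}{50}\right) + \frac{-20059 - \frac{19579}{3}}{-12832 - 31561}} = \frac{1}{\left(- \frac{125}{17} + 121 \cdot \frac{1}{50}\right) - \frac{79756}{3 \left(-44393\right)}} = \frac{1}{\left(- \frac{125}{17} + \frac{121}{50}\right) - - \frac{79756}{133179}} = \frac{1}{- \frac{4193}{850} + \frac{79756}{133179}} = \frac{1}{- \frac{490626947}{113202150}} = - \frac{113202150}{490626947}$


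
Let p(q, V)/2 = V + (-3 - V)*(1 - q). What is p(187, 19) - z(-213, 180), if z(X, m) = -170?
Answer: 8392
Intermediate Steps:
p(q, V) = 2*V + 2*(1 - q)*(-3 - V) (p(q, V) = 2*(V + (-3 - V)*(1 - q)) = 2*(V + (1 - q)*(-3 - V)) = 2*V + 2*(1 - q)*(-3 - V))
p(187, 19) - z(-213, 180) = (-6 + 6*187 + 2*19*187) - 1*(-170) = (-6 + 1122 + 7106) + 170 = 8222 + 170 = 8392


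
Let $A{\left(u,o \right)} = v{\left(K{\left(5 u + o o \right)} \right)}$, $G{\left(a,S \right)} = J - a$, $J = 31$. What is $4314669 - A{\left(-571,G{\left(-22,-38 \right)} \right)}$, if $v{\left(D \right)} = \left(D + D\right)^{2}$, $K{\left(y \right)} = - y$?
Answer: $4306205$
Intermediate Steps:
$G{\left(a,S \right)} = 31 - a$
$v{\left(D \right)} = 4 D^{2}$ ($v{\left(D \right)} = \left(2 D\right)^{2} = 4 D^{2}$)
$A{\left(u,o \right)} = 4 \left(- o^{2} - 5 u\right)^{2}$ ($A{\left(u,o \right)} = 4 \left(- (5 u + o o)\right)^{2} = 4 \left(- (5 u + o^{2})\right)^{2} = 4 \left(- (o^{2} + 5 u)\right)^{2} = 4 \left(- o^{2} - 5 u\right)^{2}$)
$4314669 - A{\left(-571,G{\left(-22,-38 \right)} \right)} = 4314669 - 4 \left(\left(31 - -22\right)^{2} + 5 \left(-571\right)\right)^{2} = 4314669 - 4 \left(\left(31 + 22\right)^{2} - 2855\right)^{2} = 4314669 - 4 \left(53^{2} - 2855\right)^{2} = 4314669 - 4 \left(2809 - 2855\right)^{2} = 4314669 - 4 \left(-46\right)^{2} = 4314669 - 4 \cdot 2116 = 4314669 - 8464 = 4306205$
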